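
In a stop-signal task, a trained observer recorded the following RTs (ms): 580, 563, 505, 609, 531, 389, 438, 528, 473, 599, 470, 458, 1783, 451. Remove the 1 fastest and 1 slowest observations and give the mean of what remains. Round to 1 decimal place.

517.1 ms

Sorted: 389, 438, 451, 458, 470, 473, 505, 528, 531, 563, 580, 599, 609, 1783
Drop lowest 1 (389) and highest 1 (1783)
Remaining (n=12): Σ = 6205, mean = 6205/12 = 517.083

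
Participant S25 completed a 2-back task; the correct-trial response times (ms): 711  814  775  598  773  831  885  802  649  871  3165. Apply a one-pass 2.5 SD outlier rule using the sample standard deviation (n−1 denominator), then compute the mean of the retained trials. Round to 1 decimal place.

770.9 ms

n = 11, ΣRT = 10874, M = 988.545
Σ(x−M)² = 5288488.73; s = √(5288488.73/10) = 727.220
Cutoffs: 988.545 ± 2.5·727.220 → [-829.5, 2806.6]
Outside: 3165 → excluded.
Retained (n=10): Σ = 7709, mean = 7709/10 = 770.900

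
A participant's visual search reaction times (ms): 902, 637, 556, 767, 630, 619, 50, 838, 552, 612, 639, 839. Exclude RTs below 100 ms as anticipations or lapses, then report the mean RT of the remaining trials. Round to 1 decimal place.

Excluded: 50
Retained (n=11): Σ = 7591
Mean = 7591/11 = 690.0909

690.1 ms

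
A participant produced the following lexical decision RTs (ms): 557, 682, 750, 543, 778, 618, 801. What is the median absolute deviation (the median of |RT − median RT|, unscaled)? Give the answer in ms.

Sorted: 543, 557, 618, 682, 750, 778, 801 → median = 682
|x − 682|: 125, 0, 68, 139, 96, 64, 119
Sorted deviations: 0, 64, 68, 96, 119, 125, 139 → MAD = 96

96 ms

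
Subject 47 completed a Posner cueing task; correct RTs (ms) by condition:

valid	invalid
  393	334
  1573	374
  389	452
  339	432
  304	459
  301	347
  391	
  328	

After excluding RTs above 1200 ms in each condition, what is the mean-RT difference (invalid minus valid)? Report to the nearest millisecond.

50 ms

valid: exclude 1573
M(valid) = 2445/7 = 349.286
M(invalid) = 2398/6 = 399.667
Difference = 399.667 − 349.286 = 50.381 ms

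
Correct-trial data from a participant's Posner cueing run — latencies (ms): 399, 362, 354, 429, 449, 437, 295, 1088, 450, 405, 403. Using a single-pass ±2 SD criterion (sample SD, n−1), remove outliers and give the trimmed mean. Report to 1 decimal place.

398.3 ms

n = 11, ΣRT = 5071, M = 461.000
Σ(x−M)² = 454144.00; s = √(454144.00/10) = 213.107
Cutoffs: 461.000 ± 2·213.107 → [34.8, 887.2]
Outside: 1088 → excluded.
Retained (n=10): Σ = 3983, mean = 3983/10 = 398.300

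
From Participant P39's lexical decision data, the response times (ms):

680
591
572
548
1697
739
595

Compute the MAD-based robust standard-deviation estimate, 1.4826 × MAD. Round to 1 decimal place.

Sorted: 548, 572, 591, 595, 680, 739, 1697 → median = 595
|x − 595| sorted: 0, 4, 23, 47, 85, 144, 1102 → MAD = 47
Robust SD ≈ 1.4826 × 47 = 69.682

69.7 ms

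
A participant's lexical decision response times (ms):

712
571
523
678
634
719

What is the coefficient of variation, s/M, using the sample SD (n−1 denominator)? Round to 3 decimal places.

n = 6, Σ = 3837, M = 639.5000
Σ(x−M)² = 31353.500; s = √(31353.500/5) = 79.1878
CV = 79.1878 / 639.5000 = 0.12383

0.124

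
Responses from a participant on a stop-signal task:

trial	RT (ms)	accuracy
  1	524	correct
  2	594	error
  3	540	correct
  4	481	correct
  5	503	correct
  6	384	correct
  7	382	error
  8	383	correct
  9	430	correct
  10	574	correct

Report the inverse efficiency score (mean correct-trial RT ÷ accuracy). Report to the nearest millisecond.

597 ms

Correct trials (n=8): 524, 540, 481, 503, 384, 383, 430, 574
Mean correct RT = 3819/8 = 477.3750 ms
Proportion correct = 8/10
IES = 477.3750 / (8/10) = 596.719 ms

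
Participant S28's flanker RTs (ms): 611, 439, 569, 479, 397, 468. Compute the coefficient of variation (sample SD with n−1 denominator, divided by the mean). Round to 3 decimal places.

n = 6, Σ = 2963, M = 493.8333
Σ(x−M)² = 32648.833; s = √(32648.833/5) = 80.8070
CV = 80.8070 / 493.8333 = 0.16363

0.164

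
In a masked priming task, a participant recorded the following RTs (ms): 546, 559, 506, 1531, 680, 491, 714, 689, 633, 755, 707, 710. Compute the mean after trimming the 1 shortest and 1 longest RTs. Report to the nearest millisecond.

650 ms

Sorted: 491, 506, 546, 559, 633, 680, 689, 707, 710, 714, 755, 1531
Drop lowest 1 (491) and highest 1 (1531)
Remaining (n=10): Σ = 6499, mean = 6499/10 = 649.900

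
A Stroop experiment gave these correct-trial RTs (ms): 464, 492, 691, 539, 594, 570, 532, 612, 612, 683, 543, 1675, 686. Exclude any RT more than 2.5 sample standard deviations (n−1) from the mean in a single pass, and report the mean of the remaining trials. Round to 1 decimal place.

584.8 ms

n = 13, ΣRT = 8693, M = 668.692
Σ(x−M)² = 1159826.77; s = √(1159826.77/12) = 310.889
Cutoffs: 668.692 ± 2.5·310.889 → [-108.5, 1445.9]
Outside: 1675 → excluded.
Retained (n=12): Σ = 7018, mean = 7018/12 = 584.833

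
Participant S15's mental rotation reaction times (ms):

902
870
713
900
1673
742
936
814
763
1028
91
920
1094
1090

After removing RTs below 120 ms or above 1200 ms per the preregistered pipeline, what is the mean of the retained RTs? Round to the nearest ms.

898 ms

Excluded: 91, 1673
Retained (n=12): Σ = 10772
Mean = 10772/12 = 897.6667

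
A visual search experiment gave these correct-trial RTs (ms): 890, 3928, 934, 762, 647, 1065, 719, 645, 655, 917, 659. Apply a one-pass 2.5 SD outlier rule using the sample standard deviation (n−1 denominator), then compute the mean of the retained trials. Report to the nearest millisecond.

789 ms

n = 11, ΣRT = 11821, M = 1074.636
Σ(x−M)² = 9161022.55; s = √(9161022.55/10) = 957.132
Cutoffs: 1074.636 ± 2.5·957.132 → [-1318.2, 3467.5]
Outside: 3928 → excluded.
Retained (n=10): Σ = 7893, mean = 7893/10 = 789.300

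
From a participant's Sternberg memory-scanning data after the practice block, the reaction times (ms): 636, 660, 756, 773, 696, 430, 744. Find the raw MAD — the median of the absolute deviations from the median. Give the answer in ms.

60 ms

Sorted: 430, 636, 660, 696, 744, 756, 773 → median = 696
|x − 696|: 60, 36, 60, 77, 0, 266, 48
Sorted deviations: 0, 36, 48, 60, 60, 77, 266 → MAD = 60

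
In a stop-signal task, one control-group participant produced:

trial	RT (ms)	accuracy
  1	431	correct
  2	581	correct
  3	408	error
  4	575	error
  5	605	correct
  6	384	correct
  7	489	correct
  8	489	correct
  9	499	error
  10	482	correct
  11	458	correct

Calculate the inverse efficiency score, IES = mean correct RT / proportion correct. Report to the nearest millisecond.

674 ms

Correct trials (n=8): 431, 581, 605, 384, 489, 489, 482, 458
Mean correct RT = 3919/8 = 489.8750 ms
Proportion correct = 8/11
IES = 489.8750 / (8/11) = 673.578 ms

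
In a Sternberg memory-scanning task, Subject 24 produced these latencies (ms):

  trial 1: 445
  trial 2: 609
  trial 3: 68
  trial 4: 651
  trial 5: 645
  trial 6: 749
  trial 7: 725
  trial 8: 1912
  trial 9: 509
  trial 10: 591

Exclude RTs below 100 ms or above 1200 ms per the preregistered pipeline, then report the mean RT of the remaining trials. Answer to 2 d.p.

Excluded: 68, 1912
Retained (n=8): Σ = 4924
Mean = 4924/8 = 615.5000

615.50 ms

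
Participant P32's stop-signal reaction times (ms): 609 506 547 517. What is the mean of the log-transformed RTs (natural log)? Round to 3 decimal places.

ln(RT): 6.4118, 6.2265, 6.3044, 6.2480
Σ ln(RT) = 25.1908
Mean = 25.1908/4 = 6.29771

6.298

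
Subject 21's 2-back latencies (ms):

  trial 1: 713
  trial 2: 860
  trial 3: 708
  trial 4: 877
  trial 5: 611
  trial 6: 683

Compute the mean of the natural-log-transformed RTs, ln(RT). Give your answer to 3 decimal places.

6.601

ln(RT): 6.5695, 6.7569, 6.5624, 6.7765, 6.4151, 6.5265
Σ ln(RT) = 39.6070
Mean = 39.6070/6 = 6.60116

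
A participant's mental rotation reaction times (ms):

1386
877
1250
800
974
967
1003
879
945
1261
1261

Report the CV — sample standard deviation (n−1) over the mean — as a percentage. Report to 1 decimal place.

n = 11, Σ = 11603, M = 1054.8182
Σ(x−M)² = 389251.636; s = √(389251.636/10) = 197.2946
CV = 197.2946 / 1054.8182 = 0.18704 = 18.704%

18.7%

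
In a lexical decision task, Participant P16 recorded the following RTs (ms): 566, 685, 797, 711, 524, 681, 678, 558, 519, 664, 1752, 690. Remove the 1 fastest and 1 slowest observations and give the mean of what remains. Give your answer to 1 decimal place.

Sorted: 519, 524, 558, 566, 664, 678, 681, 685, 690, 711, 797, 1752
Drop lowest 1 (519) and highest 1 (1752)
Remaining (n=10): Σ = 6554, mean = 6554/10 = 655.400

655.4 ms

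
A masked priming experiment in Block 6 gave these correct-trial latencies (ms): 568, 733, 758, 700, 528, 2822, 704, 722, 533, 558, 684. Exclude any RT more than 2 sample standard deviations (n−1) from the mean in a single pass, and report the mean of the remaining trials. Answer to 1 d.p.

n = 11, ΣRT = 9310, M = 846.364
Σ(x−M)² = 4367508.55; s = √(4367508.55/10) = 660.871
Cutoffs: 846.364 ± 2·660.871 → [-475.4, 2168.1]
Outside: 2822 → excluded.
Retained (n=10): Σ = 6488, mean = 6488/10 = 648.800

648.8 ms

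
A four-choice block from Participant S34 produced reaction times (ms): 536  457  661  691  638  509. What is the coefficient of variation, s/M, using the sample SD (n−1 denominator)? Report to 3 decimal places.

0.162

n = 6, Σ = 3492, M = 582.0000
Σ(x−M)² = 44328.000; s = √(44328.000/5) = 94.1573
CV = 94.1573 / 582.0000 = 0.16178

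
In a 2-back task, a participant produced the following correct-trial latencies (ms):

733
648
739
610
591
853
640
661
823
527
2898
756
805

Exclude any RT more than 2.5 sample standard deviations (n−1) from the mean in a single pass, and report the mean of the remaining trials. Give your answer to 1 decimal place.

n = 13, ΣRT = 11284, M = 868.000
Σ(x−M)² = 4577336.00; s = √(4577336.00/12) = 617.612
Cutoffs: 868.000 ± 2.5·617.612 → [-676.0, 2412.0]
Outside: 2898 → excluded.
Retained (n=12): Σ = 8386, mean = 8386/12 = 698.833

698.8 ms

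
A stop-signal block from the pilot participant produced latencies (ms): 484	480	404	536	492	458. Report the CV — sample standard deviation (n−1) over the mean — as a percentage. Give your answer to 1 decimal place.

9.1%

n = 6, Σ = 2854, M = 475.6667
Σ(x−M)² = 9443.333; s = √(9443.333/5) = 43.4588
CV = 43.4588 / 475.6667 = 0.09136 = 9.136%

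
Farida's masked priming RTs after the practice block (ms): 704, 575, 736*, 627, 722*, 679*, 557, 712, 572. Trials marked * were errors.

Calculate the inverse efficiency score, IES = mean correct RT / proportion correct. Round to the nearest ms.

Correct trials (n=6): 704, 575, 627, 557, 712, 572
Mean correct RT = 3747/6 = 624.5000 ms
Proportion correct = 6/9
IES = 624.5000 / (6/9) = 936.750 ms

937 ms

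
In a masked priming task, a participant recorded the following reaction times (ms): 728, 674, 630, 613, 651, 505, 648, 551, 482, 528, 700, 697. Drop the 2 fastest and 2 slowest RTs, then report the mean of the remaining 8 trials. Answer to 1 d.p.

Sorted: 482, 505, 528, 551, 613, 630, 648, 651, 674, 697, 700, 728
Drop lowest 2 (482, 505) and highest 2 (700, 728)
Remaining (n=8): Σ = 4992, mean = 4992/8 = 624.000

624.0 ms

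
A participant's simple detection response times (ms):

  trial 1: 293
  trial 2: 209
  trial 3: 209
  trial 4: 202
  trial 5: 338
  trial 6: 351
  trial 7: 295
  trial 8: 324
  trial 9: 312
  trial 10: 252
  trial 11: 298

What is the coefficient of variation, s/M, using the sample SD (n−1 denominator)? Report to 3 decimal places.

n = 11, Σ = 3083, M = 280.2727
Σ(x−M)² = 29032.182; s = √(29032.182/10) = 53.8815
CV = 53.8815 / 280.2727 = 0.19225

0.192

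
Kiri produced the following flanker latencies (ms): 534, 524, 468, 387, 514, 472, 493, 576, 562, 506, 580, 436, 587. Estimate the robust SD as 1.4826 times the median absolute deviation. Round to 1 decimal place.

Sorted: 387, 436, 468, 472, 493, 506, 514, 524, 534, 562, 576, 580, 587 → median = 514
|x − 514| sorted: 0, 8, 10, 20, 21, 42, 46, 48, 62, 66, 73, 78, 127 → MAD = 46
Robust SD ≈ 1.4826 × 46 = 68.200

68.2 ms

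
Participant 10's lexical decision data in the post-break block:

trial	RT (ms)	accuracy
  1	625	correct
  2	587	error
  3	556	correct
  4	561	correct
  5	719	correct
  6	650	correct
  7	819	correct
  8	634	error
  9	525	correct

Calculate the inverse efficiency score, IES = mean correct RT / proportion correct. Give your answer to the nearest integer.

Correct trials (n=7): 625, 556, 561, 719, 650, 819, 525
Mean correct RT = 4455/7 = 636.4286 ms
Proportion correct = 7/9
IES = 636.4286 / (7/9) = 818.265 ms

818 ms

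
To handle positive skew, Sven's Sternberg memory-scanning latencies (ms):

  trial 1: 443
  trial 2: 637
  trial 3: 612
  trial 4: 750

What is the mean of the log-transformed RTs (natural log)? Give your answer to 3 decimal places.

6.397

ln(RT): 6.0936, 6.4568, 6.4167, 6.6201
Σ ln(RT) = 25.5871
Mean = 25.5871/4 = 6.39679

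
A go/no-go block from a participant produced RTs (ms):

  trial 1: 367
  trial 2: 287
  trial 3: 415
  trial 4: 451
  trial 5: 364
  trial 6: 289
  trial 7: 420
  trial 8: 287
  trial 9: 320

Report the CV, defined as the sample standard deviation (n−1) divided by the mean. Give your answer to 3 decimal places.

0.178

n = 9, Σ = 3200, M = 355.5556
Σ(x−M)² = 32092.222; s = √(32092.222/8) = 63.3366
CV = 63.3366 / 355.5556 = 0.17813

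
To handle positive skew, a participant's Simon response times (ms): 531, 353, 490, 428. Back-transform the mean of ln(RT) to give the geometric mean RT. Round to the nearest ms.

ln(RT): 6.2748, 5.8665, 6.1944, 6.0591
Mean ln(RT) = 24.3948/4 = 6.09869
Geometric mean = exp(6.09869) = 445.27 ms

445 ms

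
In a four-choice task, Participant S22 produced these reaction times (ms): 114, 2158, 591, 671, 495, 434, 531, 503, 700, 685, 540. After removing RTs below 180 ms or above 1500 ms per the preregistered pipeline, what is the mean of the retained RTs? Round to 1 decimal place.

Excluded: 114, 2158
Retained (n=9): Σ = 5150
Mean = 5150/9 = 572.2222

572.2 ms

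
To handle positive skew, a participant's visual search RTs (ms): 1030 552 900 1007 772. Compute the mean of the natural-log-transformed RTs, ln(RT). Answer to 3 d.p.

6.723

ln(RT): 6.9373, 6.3135, 6.8024, 6.9147, 6.6490
Σ ln(RT) = 33.6170
Mean = 33.6170/5 = 6.72339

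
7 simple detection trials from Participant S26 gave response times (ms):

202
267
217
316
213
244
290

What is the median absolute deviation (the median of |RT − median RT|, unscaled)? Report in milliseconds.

31 ms

Sorted: 202, 213, 217, 244, 267, 290, 316 → median = 244
|x − 244|: 42, 23, 27, 72, 31, 0, 46
Sorted deviations: 0, 23, 27, 31, 42, 46, 72 → MAD = 31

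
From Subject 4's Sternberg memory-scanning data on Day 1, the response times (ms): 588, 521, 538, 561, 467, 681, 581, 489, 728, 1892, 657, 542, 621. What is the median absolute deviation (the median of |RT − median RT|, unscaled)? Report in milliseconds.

60 ms

Sorted: 467, 489, 521, 538, 542, 561, 581, 588, 621, 657, 681, 728, 1892 → median = 581
|x − 581|: 7, 60, 43, 20, 114, 100, 0, 92, 147, 1311, 76, 39, 40
Sorted deviations: 0, 7, 20, 39, 40, 43, 60, 76, 92, 100, 114, 147, 1311 → MAD = 60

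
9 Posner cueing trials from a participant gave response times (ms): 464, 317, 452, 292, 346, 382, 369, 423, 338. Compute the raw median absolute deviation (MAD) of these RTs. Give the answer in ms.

52 ms

Sorted: 292, 317, 338, 346, 369, 382, 423, 452, 464 → median = 369
|x − 369|: 95, 52, 83, 77, 23, 13, 0, 54, 31
Sorted deviations: 0, 13, 23, 31, 52, 54, 77, 83, 95 → MAD = 52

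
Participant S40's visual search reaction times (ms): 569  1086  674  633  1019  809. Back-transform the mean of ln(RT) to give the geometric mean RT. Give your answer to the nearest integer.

ln(RT): 6.3439, 6.9903, 6.5132, 6.4505, 6.9266, 6.6958
Mean ln(RT) = 39.9202/6 = 6.65337
Geometric mean = exp(6.65337) = 775.39 ms

775 ms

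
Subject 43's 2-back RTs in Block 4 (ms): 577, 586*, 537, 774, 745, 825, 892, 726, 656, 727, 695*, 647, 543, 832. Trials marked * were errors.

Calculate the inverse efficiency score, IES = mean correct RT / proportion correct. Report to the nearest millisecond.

Correct trials (n=12): 577, 537, 774, 745, 825, 892, 726, 656, 727, 647, 543, 832
Mean correct RT = 8481/12 = 706.7500 ms
Proportion correct = 12/14
IES = 706.7500 / (12/14) = 824.542 ms

825 ms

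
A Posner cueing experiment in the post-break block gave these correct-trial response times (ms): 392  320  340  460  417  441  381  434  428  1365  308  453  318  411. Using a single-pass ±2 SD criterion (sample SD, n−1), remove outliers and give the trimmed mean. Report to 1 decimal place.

n = 14, ΣRT = 6468, M = 462.000
Σ(x−M)² = 913462.00; s = √(913462.00/13) = 265.078
Cutoffs: 462.000 ± 2·265.078 → [-68.2, 992.2]
Outside: 1365 → excluded.
Retained (n=13): Σ = 5103, mean = 5103/13 = 392.538

392.5 ms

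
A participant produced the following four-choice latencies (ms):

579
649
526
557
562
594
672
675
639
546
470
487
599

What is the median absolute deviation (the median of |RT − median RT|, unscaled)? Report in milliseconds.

Sorted: 470, 487, 526, 546, 557, 562, 579, 594, 599, 639, 649, 672, 675 → median = 579
|x − 579|: 0, 70, 53, 22, 17, 15, 93, 96, 60, 33, 109, 92, 20
Sorted deviations: 0, 15, 17, 20, 22, 33, 53, 60, 70, 92, 93, 96, 109 → MAD = 53

53 ms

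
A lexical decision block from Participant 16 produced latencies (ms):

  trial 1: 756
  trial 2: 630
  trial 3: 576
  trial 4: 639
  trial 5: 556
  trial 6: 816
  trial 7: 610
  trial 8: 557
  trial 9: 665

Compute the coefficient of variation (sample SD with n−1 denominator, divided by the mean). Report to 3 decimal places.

0.139

n = 9, Σ = 5805, M = 645.0000
Σ(x−M)² = 63874.000; s = √(63874.000/8) = 89.3546
CV = 89.3546 / 645.0000 = 0.13853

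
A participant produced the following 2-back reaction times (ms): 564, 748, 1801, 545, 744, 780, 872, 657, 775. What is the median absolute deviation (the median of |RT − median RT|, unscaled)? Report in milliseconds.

Sorted: 545, 564, 657, 744, 748, 775, 780, 872, 1801 → median = 748
|x − 748|: 184, 0, 1053, 203, 4, 32, 124, 91, 27
Sorted deviations: 0, 4, 27, 32, 91, 124, 184, 203, 1053 → MAD = 91

91 ms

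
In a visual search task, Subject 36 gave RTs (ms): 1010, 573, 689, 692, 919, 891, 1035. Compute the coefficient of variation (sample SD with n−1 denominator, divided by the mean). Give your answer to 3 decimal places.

n = 7, Σ = 5809, M = 829.8571
Σ(x−M)² = 191040.857; s = √(191040.857/6) = 178.4381
CV = 178.4381 / 829.8571 = 0.21502

0.215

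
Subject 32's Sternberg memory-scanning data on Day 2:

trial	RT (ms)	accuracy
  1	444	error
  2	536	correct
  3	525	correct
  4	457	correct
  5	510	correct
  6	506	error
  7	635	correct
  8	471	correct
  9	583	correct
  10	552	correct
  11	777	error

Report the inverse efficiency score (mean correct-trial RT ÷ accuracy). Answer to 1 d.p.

733.7 ms

Correct trials (n=8): 536, 525, 457, 510, 635, 471, 583, 552
Mean correct RT = 4269/8 = 533.6250 ms
Proportion correct = 8/11
IES = 533.6250 / (8/11) = 733.734 ms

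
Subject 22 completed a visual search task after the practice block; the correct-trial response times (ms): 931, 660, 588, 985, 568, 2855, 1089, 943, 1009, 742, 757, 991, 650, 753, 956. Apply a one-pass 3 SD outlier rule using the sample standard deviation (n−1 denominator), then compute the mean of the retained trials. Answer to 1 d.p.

n = 15, ΣRT = 14477, M = 965.133
Σ(x−M)² = 4222133.73; s = √(4222133.73/14) = 549.164
Cutoffs: 965.133 ± 3·549.164 → [-682.4, 2612.6]
Outside: 2855 → excluded.
Retained (n=14): Σ = 11622, mean = 11622/14 = 830.143

830.1 ms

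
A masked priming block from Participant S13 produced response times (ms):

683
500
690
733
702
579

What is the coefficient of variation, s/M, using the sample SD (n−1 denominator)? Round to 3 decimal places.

0.138

n = 6, Σ = 3887, M = 647.8333
Σ(x−M)² = 39794.833; s = √(39794.833/5) = 89.2130
CV = 89.2130 / 647.8333 = 0.13771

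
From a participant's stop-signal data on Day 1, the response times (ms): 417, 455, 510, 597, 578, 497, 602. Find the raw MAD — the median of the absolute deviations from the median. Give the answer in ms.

Sorted: 417, 455, 497, 510, 578, 597, 602 → median = 510
|x − 510|: 93, 55, 0, 87, 68, 13, 92
Sorted deviations: 0, 13, 55, 68, 87, 92, 93 → MAD = 68

68 ms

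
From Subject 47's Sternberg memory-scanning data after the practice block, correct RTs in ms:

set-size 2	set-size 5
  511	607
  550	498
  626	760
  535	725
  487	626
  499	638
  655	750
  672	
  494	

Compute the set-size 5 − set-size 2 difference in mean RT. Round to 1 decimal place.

M(set-size 2) = 5029/9 = 558.778
M(set-size 5) = 4604/7 = 657.714
Difference = 657.714 − 558.778 = 98.937 ms

98.9 ms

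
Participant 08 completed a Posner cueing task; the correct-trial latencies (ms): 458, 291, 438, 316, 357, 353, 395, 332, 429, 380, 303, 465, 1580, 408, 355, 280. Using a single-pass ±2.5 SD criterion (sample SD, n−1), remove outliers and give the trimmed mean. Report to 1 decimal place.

n = 16, ΣRT = 7140, M = 446.250
Σ(x−M)² = 1421991.00; s = √(1421991.00/15) = 307.895
Cutoffs: 446.250 ± 2.5·307.895 → [-323.5, 1216.0]
Outside: 1580 → excluded.
Retained (n=15): Σ = 5560, mean = 5560/15 = 370.667

370.7 ms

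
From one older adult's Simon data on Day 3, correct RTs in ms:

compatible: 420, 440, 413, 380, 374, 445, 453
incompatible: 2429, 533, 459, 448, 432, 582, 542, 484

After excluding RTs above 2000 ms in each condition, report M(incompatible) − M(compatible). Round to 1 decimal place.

incompatible: exclude 2429
M(compatible) = 2925/7 = 417.857
M(incompatible) = 3480/7 = 497.143
Difference = 497.143 − 417.857 = 79.286 ms

79.3 ms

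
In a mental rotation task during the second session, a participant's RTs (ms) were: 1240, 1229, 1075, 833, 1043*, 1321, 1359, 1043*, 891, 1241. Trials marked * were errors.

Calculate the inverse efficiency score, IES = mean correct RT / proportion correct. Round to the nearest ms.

Correct trials (n=8): 1240, 1229, 1075, 833, 1321, 1359, 891, 1241
Mean correct RT = 9189/8 = 1148.6250 ms
Proportion correct = 8/10
IES = 1148.6250 / (8/10) = 1435.781 ms

1436 ms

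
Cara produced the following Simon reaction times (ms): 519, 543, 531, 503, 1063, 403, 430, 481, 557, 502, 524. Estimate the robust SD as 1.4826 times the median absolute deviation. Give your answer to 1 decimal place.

Sorted: 403, 430, 481, 502, 503, 519, 524, 531, 543, 557, 1063 → median = 519
|x − 519| sorted: 0, 5, 12, 16, 17, 24, 38, 38, 89, 116, 544 → MAD = 24
Robust SD ≈ 1.4826 × 24 = 35.582

35.6 ms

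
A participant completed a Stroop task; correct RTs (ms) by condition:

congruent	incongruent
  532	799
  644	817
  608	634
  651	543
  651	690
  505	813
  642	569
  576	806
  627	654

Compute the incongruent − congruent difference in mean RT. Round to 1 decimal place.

M(congruent) = 5436/9 = 604.000
M(incongruent) = 6325/9 = 702.778
Difference = 702.778 − 604.000 = 98.778 ms

98.8 ms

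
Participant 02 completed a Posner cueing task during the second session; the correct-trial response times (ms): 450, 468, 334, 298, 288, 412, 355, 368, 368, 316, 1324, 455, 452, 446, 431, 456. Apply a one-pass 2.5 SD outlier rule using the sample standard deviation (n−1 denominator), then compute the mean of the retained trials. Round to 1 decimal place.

393.1 ms

n = 16, ΣRT = 7221, M = 451.312
Σ(x−M)² = 869291.44; s = √(869291.44/15) = 240.734
Cutoffs: 451.312 ± 2.5·240.734 → [-150.5, 1053.1]
Outside: 1324 → excluded.
Retained (n=15): Σ = 5897, mean = 5897/15 = 393.133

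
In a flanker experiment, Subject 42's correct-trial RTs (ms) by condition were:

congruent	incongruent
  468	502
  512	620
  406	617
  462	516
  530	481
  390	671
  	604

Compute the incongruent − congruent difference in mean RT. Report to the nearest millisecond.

112 ms

M(congruent) = 2768/6 = 461.333
M(incongruent) = 4011/7 = 573.000
Difference = 573.000 − 461.333 = 111.667 ms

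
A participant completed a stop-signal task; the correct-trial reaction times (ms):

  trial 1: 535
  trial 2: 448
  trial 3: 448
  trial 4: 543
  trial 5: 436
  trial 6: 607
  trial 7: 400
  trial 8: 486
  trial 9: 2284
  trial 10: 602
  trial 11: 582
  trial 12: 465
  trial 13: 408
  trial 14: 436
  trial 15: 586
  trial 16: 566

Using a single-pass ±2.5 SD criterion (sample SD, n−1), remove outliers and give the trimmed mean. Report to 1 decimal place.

n = 16, ΣRT = 9832, M = 614.500
Σ(x−M)² = 3049780.00; s = √(3049780.00/15) = 450.909
Cutoffs: 614.500 ± 2.5·450.909 → [-512.8, 1741.8]
Outside: 2284 → excluded.
Retained (n=15): Σ = 7548, mean = 7548/15 = 503.200

503.2 ms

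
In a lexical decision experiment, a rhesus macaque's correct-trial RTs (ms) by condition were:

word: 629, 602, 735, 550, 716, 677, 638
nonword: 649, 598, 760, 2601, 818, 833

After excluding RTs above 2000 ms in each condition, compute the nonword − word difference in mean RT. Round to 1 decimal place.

82.0 ms

nonword: exclude 2601
M(word) = 4547/7 = 649.571
M(nonword) = 3658/5 = 731.600
Difference = 731.600 − 649.571 = 82.029 ms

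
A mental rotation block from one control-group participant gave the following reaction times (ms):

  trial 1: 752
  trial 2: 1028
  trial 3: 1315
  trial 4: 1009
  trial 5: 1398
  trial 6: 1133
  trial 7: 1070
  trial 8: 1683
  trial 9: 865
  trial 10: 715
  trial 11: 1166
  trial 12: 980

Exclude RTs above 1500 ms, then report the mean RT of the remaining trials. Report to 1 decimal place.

1039.2 ms

Excluded: 1683
Retained (n=11): Σ = 11431
Mean = 11431/11 = 1039.1818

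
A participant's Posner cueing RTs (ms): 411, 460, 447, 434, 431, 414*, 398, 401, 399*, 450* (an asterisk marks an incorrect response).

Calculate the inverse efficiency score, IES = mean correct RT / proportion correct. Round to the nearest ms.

609 ms

Correct trials (n=7): 411, 460, 447, 434, 431, 398, 401
Mean correct RT = 2982/7 = 426.0000 ms
Proportion correct = 7/10
IES = 426.0000 / (7/10) = 608.571 ms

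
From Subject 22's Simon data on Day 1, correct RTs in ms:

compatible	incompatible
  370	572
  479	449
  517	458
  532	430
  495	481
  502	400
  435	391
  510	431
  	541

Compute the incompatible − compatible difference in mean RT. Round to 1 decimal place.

-18.6 ms

M(compatible) = 3840/8 = 480.000
M(incompatible) = 4153/9 = 461.444
Difference = 461.444 − 480.000 = -18.556 ms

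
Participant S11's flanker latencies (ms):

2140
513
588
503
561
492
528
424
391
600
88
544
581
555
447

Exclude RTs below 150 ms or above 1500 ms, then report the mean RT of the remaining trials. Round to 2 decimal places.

517.46 ms

Excluded: 88, 2140
Retained (n=13): Σ = 6727
Mean = 6727/13 = 517.4615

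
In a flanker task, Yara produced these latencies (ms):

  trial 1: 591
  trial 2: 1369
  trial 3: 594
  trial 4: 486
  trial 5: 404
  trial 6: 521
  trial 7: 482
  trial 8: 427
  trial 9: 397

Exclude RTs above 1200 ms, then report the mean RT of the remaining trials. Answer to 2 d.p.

Excluded: 1369
Retained (n=8): Σ = 3902
Mean = 3902/8 = 487.7500

487.75 ms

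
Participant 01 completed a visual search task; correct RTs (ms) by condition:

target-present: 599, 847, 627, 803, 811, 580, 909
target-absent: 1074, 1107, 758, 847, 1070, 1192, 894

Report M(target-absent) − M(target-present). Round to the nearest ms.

M(target-present) = 5176/7 = 739.429
M(target-absent) = 6942/7 = 991.714
Difference = 991.714 − 739.429 = 252.286 ms

252 ms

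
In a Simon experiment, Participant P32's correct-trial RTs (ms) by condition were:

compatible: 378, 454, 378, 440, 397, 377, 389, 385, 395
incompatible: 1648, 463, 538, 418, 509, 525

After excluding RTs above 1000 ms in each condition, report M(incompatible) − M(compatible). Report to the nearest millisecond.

91 ms

incompatible: exclude 1648
M(compatible) = 3593/9 = 399.222
M(incompatible) = 2453/5 = 490.600
Difference = 490.600 − 399.222 = 91.378 ms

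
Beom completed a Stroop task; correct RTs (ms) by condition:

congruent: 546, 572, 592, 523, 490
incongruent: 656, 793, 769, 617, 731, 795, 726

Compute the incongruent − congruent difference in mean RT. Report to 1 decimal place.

182.1 ms

M(congruent) = 2723/5 = 544.600
M(incongruent) = 5087/7 = 726.714
Difference = 726.714 − 544.600 = 182.114 ms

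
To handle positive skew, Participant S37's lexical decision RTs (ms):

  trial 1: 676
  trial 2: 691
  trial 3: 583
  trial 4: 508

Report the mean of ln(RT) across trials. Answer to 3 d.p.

ln(RT): 6.5162, 6.5381, 6.3682, 6.2305
Σ ln(RT) = 25.6530
Mean = 25.6530/4 = 6.41325

6.413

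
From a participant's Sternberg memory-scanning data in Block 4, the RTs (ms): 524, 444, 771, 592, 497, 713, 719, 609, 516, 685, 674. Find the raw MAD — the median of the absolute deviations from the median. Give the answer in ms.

93 ms

Sorted: 444, 497, 516, 524, 592, 609, 674, 685, 713, 719, 771 → median = 609
|x − 609|: 85, 165, 162, 17, 112, 104, 110, 0, 93, 76, 65
Sorted deviations: 0, 17, 65, 76, 85, 93, 104, 110, 112, 162, 165 → MAD = 93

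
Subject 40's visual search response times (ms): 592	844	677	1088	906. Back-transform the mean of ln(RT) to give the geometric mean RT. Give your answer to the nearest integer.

803 ms

ln(RT): 6.3835, 6.7382, 6.5177, 6.9921, 6.8090
Mean ln(RT) = 33.4405/5 = 6.68809
Geometric mean = exp(6.68809) = 802.79 ms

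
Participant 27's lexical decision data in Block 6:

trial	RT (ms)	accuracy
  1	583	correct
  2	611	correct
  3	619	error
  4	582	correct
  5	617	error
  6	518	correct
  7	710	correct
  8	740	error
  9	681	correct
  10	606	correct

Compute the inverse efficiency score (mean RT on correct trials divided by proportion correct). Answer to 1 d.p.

875.7 ms

Correct trials (n=7): 583, 611, 582, 518, 710, 681, 606
Mean correct RT = 4291/7 = 613.0000 ms
Proportion correct = 7/10
IES = 613.0000 / (7/10) = 875.714 ms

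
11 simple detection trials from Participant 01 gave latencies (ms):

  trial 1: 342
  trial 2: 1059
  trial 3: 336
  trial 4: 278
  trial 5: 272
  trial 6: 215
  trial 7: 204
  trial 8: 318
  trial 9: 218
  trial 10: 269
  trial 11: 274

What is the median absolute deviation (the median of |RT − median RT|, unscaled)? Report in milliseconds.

Sorted: 204, 215, 218, 269, 272, 274, 278, 318, 336, 342, 1059 → median = 274
|x − 274|: 68, 785, 62, 4, 2, 59, 70, 44, 56, 5, 0
Sorted deviations: 0, 2, 4, 5, 44, 56, 59, 62, 68, 70, 785 → MAD = 56

56 ms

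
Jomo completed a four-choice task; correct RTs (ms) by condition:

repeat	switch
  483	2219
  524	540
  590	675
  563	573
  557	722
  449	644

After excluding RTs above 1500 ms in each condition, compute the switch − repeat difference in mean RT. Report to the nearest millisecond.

103 ms

switch: exclude 2219
M(repeat) = 3166/6 = 527.667
M(switch) = 3154/5 = 630.800
Difference = 630.800 − 527.667 = 103.133 ms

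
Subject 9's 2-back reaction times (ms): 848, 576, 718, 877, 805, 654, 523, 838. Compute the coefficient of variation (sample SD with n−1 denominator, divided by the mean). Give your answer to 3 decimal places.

0.183

n = 8, Σ = 5839, M = 729.8750
Σ(x−M)² = 125306.875; s = √(125306.875/7) = 133.7946
CV = 133.7946 / 729.8750 = 0.18331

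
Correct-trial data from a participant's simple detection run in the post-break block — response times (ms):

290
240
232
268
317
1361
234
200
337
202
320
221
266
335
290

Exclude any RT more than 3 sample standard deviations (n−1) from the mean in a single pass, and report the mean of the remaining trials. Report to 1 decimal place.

268.0 ms

n = 15, ΣRT = 5113, M = 340.867
Σ(x−M)² = 1144757.73; s = √(1144757.73/14) = 285.952
Cutoffs: 340.867 ± 3·285.952 → [-517.0, 1198.7]
Outside: 1361 → excluded.
Retained (n=14): Σ = 3752, mean = 3752/14 = 268.000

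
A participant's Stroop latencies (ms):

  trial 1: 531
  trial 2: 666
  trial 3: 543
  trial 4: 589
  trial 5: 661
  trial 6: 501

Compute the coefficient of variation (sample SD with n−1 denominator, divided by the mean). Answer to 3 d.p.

n = 6, Σ = 3491, M = 581.8333
Σ(x−M)² = 24028.833; s = √(24028.833/5) = 69.3236
CV = 69.3236 / 581.8333 = 0.11915

0.119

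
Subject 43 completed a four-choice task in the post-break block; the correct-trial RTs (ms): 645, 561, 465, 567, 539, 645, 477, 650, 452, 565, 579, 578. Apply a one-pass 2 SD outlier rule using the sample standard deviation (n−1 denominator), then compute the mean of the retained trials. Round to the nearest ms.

560 ms

n = 12, ΣRT = 6723, M = 560.250
Σ(x−M)² = 51328.25; s = √(51328.25/11) = 68.310
Cutoffs: 560.250 ± 2·68.310 → [423.6, 696.9]
No RTs fall outside the cutoffs; all 12 retained. Mean = 6723/12 = 560.250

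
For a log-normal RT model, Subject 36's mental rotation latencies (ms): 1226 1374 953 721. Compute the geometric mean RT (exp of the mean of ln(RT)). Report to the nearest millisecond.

ln(RT): 7.1115, 7.2255, 6.8596, 6.5806
Mean ln(RT) = 27.7772/4 = 6.94431
Geometric mean = exp(6.94431) = 1037.23 ms

1037 ms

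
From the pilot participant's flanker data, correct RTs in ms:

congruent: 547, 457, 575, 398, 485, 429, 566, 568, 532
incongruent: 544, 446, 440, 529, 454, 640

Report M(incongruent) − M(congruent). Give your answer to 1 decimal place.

2.5 ms

M(congruent) = 4557/9 = 506.333
M(incongruent) = 3053/6 = 508.833
Difference = 508.833 − 506.333 = 2.500 ms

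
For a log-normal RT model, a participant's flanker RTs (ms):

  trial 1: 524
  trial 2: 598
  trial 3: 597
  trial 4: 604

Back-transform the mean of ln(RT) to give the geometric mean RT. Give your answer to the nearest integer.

ln(RT): 6.2615, 6.3936, 6.3919, 6.4036
Mean ln(RT) = 25.4506/4 = 6.36264
Geometric mean = exp(6.36264) = 579.78 ms

580 ms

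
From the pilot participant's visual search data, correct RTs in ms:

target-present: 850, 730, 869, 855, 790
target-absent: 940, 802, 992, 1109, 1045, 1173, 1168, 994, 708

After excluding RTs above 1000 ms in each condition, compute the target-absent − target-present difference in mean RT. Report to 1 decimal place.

68.4 ms

target-absent: exclude 1109, 1045, 1173, 1168
M(target-present) = 4094/5 = 818.800
M(target-absent) = 4436/5 = 887.200
Difference = 887.200 − 818.800 = 68.400 ms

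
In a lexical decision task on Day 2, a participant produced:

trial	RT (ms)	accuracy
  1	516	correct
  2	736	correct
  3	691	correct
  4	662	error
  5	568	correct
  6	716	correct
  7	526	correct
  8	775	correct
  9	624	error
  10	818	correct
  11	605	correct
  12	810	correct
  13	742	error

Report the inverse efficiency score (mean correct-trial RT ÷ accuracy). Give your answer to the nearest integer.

Correct trials (n=10): 516, 736, 691, 568, 716, 526, 775, 818, 605, 810
Mean correct RT = 6761/10 = 676.1000 ms
Proportion correct = 10/13
IES = 676.1000 / (10/13) = 878.930 ms

879 ms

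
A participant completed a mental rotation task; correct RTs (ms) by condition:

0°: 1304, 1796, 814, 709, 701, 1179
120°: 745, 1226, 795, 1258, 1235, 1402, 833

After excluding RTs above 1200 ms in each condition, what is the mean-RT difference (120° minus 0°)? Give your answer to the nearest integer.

0°: exclude 1304, 1796
120°: exclude 1226, 1258, 1235, 1402
M(0°) = 3403/4 = 850.750
M(120°) = 2373/3 = 791.000
Difference = 791.000 − 850.750 = -59.750 ms

-60 ms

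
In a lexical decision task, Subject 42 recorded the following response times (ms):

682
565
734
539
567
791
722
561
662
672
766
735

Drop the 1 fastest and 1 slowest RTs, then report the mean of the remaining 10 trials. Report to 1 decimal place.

Sorted: 539, 561, 565, 567, 662, 672, 682, 722, 734, 735, 766, 791
Drop lowest 1 (539) and highest 1 (791)
Remaining (n=10): Σ = 6666, mean = 6666/10 = 666.600

666.6 ms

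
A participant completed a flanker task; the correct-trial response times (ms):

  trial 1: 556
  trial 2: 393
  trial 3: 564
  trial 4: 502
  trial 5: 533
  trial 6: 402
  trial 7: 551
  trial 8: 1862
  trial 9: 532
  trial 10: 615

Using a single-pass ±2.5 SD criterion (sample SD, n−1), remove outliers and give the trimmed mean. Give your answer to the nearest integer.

516 ms

n = 10, ΣRT = 6510, M = 651.000
Σ(x−M)² = 1673262.00; s = √(1673262.00/9) = 431.182
Cutoffs: 651.000 ± 2.5·431.182 → [-427.0, 1729.0]
Outside: 1862 → excluded.
Retained (n=9): Σ = 4648, mean = 4648/9 = 516.444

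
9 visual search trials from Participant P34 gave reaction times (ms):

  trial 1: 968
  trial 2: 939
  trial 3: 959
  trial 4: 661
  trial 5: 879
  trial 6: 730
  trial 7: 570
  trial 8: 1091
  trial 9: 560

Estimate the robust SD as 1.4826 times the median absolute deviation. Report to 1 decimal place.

Sorted: 560, 570, 661, 730, 879, 939, 959, 968, 1091 → median = 879
|x − 879| sorted: 0, 60, 80, 89, 149, 212, 218, 309, 319 → MAD = 149
Robust SD ≈ 1.4826 × 149 = 220.907

220.9 ms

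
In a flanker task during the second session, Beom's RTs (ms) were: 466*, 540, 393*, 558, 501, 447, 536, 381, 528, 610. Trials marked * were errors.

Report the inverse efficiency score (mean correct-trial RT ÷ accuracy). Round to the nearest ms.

Correct trials (n=8): 540, 558, 501, 447, 536, 381, 528, 610
Mean correct RT = 4101/8 = 512.6250 ms
Proportion correct = 8/10
IES = 512.6250 / (8/10) = 640.781 ms

641 ms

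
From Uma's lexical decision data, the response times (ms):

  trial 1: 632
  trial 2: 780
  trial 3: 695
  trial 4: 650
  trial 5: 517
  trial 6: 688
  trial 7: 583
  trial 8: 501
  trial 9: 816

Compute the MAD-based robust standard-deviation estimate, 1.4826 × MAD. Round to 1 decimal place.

Sorted: 501, 517, 583, 632, 650, 688, 695, 780, 816 → median = 650
|x − 650| sorted: 0, 18, 38, 45, 67, 130, 133, 149, 166 → MAD = 67
Robust SD ≈ 1.4826 × 67 = 99.334

99.3 ms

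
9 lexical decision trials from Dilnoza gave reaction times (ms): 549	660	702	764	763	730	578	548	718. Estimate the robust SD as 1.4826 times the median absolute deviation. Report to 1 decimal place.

Sorted: 548, 549, 578, 660, 702, 718, 730, 763, 764 → median = 702
|x − 702| sorted: 0, 16, 28, 42, 61, 62, 124, 153, 154 → MAD = 61
Robust SD ≈ 1.4826 × 61 = 90.439

90.4 ms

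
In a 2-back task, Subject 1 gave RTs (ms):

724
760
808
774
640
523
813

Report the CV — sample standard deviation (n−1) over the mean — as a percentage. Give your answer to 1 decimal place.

14.6%

n = 7, Σ = 5042, M = 720.2857
Σ(x−M)² = 66133.429; s = √(66133.429/6) = 104.9868
CV = 104.9868 / 720.2857 = 0.14576 = 14.576%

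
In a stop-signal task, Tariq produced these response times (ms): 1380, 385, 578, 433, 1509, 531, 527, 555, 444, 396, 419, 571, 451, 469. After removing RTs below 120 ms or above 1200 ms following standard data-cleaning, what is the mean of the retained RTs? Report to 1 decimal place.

479.9 ms

Excluded: 1380, 1509
Retained (n=12): Σ = 5759
Mean = 5759/12 = 479.9167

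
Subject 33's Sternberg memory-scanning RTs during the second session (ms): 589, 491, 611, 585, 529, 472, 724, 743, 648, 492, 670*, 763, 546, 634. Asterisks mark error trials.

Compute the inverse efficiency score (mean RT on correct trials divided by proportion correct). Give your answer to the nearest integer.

648 ms

Correct trials (n=13): 589, 491, 611, 585, 529, 472, 724, 743, 648, 492, 763, 546, 634
Mean correct RT = 7827/13 = 602.0769 ms
Proportion correct = 13/14
IES = 602.0769 / (13/14) = 648.391 ms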